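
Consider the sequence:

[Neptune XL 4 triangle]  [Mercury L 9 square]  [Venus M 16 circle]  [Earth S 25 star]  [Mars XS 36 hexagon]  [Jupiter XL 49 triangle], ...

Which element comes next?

[Saturn L 64 square]

For the planet, runs through the planets Mercury→Neptune: Neptune, Mercury, Venus, Earth, Mars, Jupiter → Saturn.
Size: repeats XL → L → M → S → XS, so XL, L, M, S, XS, XL → L.
Third value: perfect squares: 2², 3², 4², …, so 4, 9, 16, 25, 36, 49 → 64.
Shape goes triangle, square, circle, star, hexagon, triangle → square (repeats triangle → square → circle → star → hexagon).
Putting it together: [Saturn L 64 square].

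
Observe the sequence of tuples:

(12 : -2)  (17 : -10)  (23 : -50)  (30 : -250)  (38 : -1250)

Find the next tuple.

First value: differences are 5, 6, 7, … (increasing by 1 each time), so 12, 17, 23, 30, 38 → 47.
Second value goes -2, -10, -50, -250, -1250 → -6250 (×5 each step).
Putting it together: (47 : -6250).

(47 : -6250)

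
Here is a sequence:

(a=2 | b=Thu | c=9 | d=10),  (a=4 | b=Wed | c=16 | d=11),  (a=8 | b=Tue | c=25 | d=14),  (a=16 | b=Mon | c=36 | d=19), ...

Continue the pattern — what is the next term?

For the a, ×2 each step: 2, 4, 8, 16 → 32.
B: runs backward through the weekdays Mon→Sun; Thu, Wed, Tue, Mon → Sun.
C — perfect squares: 3², 4², 5², …: 9, 16, 25, 36 → 49.
D: differences are 1, 3, 5, … (increasing by 2 each time), so 10, 11, 14, 19 → 26.
So the next term is (a=32 | b=Sun | c=49 | d=26).

(a=32 | b=Sun | c=49 | d=26)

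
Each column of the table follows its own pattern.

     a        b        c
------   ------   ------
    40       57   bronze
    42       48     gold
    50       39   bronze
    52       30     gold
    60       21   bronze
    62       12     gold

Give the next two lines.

70  3  bronze; 72  -6  gold

Column a: alternating steps +2, +8, +2, +8, …; 40, 42, 50, 52, 60, 62 → 70 → 72.
For the column b, −9 each step: 57, 48, 39, 30, 21, 12 → 3 → -6.
Column c: bronze, gold, bronze, gold, bronze, gold → bronze → gold (alternates bronze ↔ gold).
Putting the parts together: 70  3  bronze and then 72  -6  gold.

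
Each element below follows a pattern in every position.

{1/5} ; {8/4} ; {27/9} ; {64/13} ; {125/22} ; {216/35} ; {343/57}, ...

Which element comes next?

{512/92}

For the first part, perfect cubes: 1³, 2³, 3³, …: 1, 8, 27, 64, 125, 216, 343 → 512.
Second part goes 5, 4, 9, 13, 22, 35, 57 → 92 (each term is the sum of the two before it).
Putting it together: {512/92}.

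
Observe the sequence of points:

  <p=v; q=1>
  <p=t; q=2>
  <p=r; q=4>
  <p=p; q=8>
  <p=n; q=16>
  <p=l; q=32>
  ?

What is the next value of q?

64

For the p, letters move back 2 places in the alphabet: v, t, r, p, n, l → j.
Q: ×2 each step, so 1, 2, 4, 8, 16, 32 → 64.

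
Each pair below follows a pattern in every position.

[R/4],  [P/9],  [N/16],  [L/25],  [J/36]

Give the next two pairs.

Letter: letters move back 2 places in the alphabet; R, P, N, L, J → H → F.
Second coordinate goes 4, 9, 16, 25, 36 → 49 → 64 (perfect squares: 2², 3², 4², …).
So the next two pairs are [H/49] and [F/64].

[H/49], [F/64]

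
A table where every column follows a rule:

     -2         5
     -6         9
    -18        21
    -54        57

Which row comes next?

First component: ×3 each step; -2, -6, -18, -54 → -162.
Second component: 5, 9, 21, 57 → 165 (together with the first component always sums to 3).
Combining the parts gives -162  165.

-162  165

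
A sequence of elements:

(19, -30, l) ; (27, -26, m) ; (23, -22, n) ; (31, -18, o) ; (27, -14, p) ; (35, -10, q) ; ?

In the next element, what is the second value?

-6

First value: alternating steps +8, −4, +8, −4, …, so 19, 27, 23, 31, 27, 35 → 31.
Second value — +4 each step: -30, -26, -22, -18, -14, -10 → -6.
Letter: l, m, n, o, p, q → r (letters move forward 1 place in the alphabet).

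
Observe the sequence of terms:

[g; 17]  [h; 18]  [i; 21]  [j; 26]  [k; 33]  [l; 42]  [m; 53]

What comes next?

[n; 66]

For the letter, letters move forward 1 place in the alphabet: g, h, i, j, k, l, m → n.
For the second slot, differences are 1, 3, 5, … (increasing by 2 each time): 17, 18, 21, 26, 33, 42, 53 → 66.
Combining the parts gives [n; 66].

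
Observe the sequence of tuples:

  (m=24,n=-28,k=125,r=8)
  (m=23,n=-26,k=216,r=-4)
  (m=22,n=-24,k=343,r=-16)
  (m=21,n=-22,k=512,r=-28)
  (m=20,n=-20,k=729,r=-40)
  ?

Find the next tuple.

(m=19,n=-18,k=1000,r=-52)

M goes 24, 23, 22, 21, 20 → 19 (−1 each step).
N: +2 each step; -28, -26, -24, -22, -20 → -18.
K: 125, 216, 343, 512, 729 → 1000 (perfect cubes: 5³, 6³, 7³, …).
R — −12 each step: 8, -4, -16, -28, -40 → -52.
Combining the parts gives (m=19,n=-18,k=1000,r=-52).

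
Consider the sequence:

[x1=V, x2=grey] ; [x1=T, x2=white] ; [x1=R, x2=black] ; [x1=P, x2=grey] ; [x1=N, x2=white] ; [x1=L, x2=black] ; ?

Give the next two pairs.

X1 goes V, T, R, P, N, L → J → H (letters move back 2 places in the alphabet).
X2: repeats grey → white → black, so grey, white, black, grey, white, black → grey → white.
Putting the parts together: [x1=J, x2=grey] and then [x1=H, x2=white].

[x1=J, x2=grey], [x1=H, x2=white]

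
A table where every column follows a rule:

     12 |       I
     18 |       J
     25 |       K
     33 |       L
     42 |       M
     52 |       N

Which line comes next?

First component goes 12, 18, 25, 33, 42, 52 → 63 (differences are 6, 7, 8, … (increasing by 1 each time)).
Letter goes I, J, K, L, M, N → O (letters move forward 1 place in the alphabet).
Putting it together: 63  O.

63  O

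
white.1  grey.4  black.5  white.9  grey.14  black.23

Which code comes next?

white.37

Shade: repeats white → grey → black, so white, grey, black, white, grey, black → white.
Second component: each term is the sum of the two before it, so 1, 4, 5, 9, 14, 23 → 37.
Putting it together: white.37.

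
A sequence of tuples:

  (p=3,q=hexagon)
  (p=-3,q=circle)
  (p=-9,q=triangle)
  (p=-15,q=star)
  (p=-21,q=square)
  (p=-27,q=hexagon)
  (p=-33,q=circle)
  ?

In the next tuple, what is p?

P goes 3, -3, -9, -15, -21, -27, -33 → -39 (−6 each step).

-39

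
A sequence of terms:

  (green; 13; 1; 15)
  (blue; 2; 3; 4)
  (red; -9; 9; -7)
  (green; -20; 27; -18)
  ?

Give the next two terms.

(blue; -31; 81; -29), (red; -42; 243; -40)

Colour: green, blue, red, green → blue → red (repeats green → blue → red).
For the second coordinate, −11 each step: 13, 2, -9, -20 → -31 → -42.
For the third coordinate, ×3 each step: 1, 3, 9, 27 → 81 → 243.
Fourth coordinate: 15, 4, -7, -18 → -29 → -40 (always 2 more than the second coordinate).
Putting the parts together: (blue; -31; 81; -29) and then (red; -42; 243; -40).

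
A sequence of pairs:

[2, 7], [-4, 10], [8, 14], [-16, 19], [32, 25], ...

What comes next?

[-64, 32]

For the first coordinate, ×(-2) each step: 2, -4, 8, -16, 32 → -64.
Second coordinate: differences are 3, 4, 5, … (increasing by 1 each time), so 7, 10, 14, 19, 25 → 32.
Putting it together: [-64, 32].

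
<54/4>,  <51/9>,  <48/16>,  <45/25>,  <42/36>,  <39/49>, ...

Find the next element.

First slot — −3 each step: 54, 51, 48, 45, 42, 39 → 36.
Second slot goes 4, 9, 16, 25, 36, 49 → 64 (perfect squares: 2², 3², 4², …).
Putting it together: <36/64>.

<36/64>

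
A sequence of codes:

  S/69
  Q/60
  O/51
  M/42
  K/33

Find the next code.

I/24

For the letter, letters move back 2 places in the alphabet: S, Q, O, M, K → I.
Second component: 69, 60, 51, 42, 33 → 24 (−9 each step).
So the next code is I/24.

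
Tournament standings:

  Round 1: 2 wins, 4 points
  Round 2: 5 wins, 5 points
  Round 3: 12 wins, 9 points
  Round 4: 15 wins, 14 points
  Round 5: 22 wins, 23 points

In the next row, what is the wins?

25

Wins goes 2, 5, 12, 15, 22 → 25 (alternating steps +3, +7, +3, +7, …).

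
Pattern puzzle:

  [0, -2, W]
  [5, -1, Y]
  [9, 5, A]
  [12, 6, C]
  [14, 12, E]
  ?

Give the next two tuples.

First part goes 0, 5, 9, 12, 14 → 15 → 15 (differences are 5, 4, 3, … (decreasing by 1 each time)).
Second part goes -2, -1, 5, 6, 12 → 13 → 19 (alternating steps +1, +6, +1, +6, …).
Letter — letters move forward 2 places in the alphabet, wrapping Z→A: W, Y, A, C, E → G → I.
Putting the parts together: [15, 13, G] and then [15, 19, I].

[15, 13, G], [15, 19, I]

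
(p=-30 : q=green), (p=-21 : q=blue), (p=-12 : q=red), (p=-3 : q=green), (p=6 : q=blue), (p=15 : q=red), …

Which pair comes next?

For the p, +9 each step: -30, -21, -12, -3, 6, 15 → 24.
Q — repeats green → blue → red: green, blue, red, green, blue, red → green.
Putting it together: (p=24 : q=green).

(p=24 : q=green)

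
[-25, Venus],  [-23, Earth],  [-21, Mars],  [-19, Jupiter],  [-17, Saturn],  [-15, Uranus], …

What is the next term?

[-13, Neptune]

First component — +2 each step: -25, -23, -21, -19, -17, -15 → -13.
Planet: runs through the planets Mercury→Neptune, so Venus, Earth, Mars, Jupiter, Saturn, Uranus → Neptune.
Combining the parts gives [-13, Neptune].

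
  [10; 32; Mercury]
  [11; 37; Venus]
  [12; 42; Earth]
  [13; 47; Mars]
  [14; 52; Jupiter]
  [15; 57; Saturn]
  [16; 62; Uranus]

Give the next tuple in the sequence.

First entry: +1 each step; 10, 11, 12, 13, 14, 15, 16 → 17.
For the second entry, +5 each step: 32, 37, 42, 47, 52, 57, 62 → 67.
Planet: runs through the planets Mercury→Neptune; Mercury, Venus, Earth, Mars, Jupiter, Saturn, Uranus → Neptune.
Combining the parts gives [17; 67; Neptune].

[17; 67; Neptune]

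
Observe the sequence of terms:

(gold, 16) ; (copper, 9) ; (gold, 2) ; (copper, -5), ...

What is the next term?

For the metal, alternates gold ↔ copper: gold, copper, gold, copper → gold.
Second value: −7 each step, so 16, 9, 2, -5 → -12.
So the next term is (gold, -12).

(gold, -12)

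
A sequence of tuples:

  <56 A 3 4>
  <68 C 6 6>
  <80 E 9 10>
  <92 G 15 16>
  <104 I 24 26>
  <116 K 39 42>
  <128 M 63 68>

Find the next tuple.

First component: +12 each step; 56, 68, 80, 92, 104, 116, 128 → 140.
Letter — letters move forward 2 places in the alphabet: A, C, E, G, I, K, M → O.
Third component goes 3, 6, 9, 15, 24, 39, 63 → 102 (each term is the sum of the two before it).
Fourth component: each term is the sum of the two before it, so 4, 6, 10, 16, 26, 42, 68 → 110.
Combining the parts gives <140 O 102 110>.

<140 O 102 110>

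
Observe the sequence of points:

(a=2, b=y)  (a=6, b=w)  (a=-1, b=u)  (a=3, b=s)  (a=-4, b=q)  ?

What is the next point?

For the a, alternating steps +4, −7, +4, −7, …: 2, 6, -1, 3, -4 → 0.
B goes y, w, u, s, q → o (letters move back 2 places in the alphabet).
So the next point is (a=0, b=o).

(a=0, b=o)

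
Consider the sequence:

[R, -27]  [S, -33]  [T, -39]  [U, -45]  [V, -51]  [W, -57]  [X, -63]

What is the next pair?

Letter — letters move forward 1 place in the alphabet: R, S, T, U, V, W, X → Y.
For the second component, −6 each step: -27, -33, -39, -45, -51, -57, -63 → -69.
Putting it together: [Y, -69].

[Y, -69]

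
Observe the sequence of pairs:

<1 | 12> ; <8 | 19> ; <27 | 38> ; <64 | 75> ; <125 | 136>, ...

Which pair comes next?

<216 | 227>

First part goes 1, 8, 27, 64, 125 → 216 (perfect cubes: 1³, 2³, 3³, …).
For the second part, always 11 more than the first part: 12, 19, 38, 75, 136 → 227.
Putting it together: <216 | 227>.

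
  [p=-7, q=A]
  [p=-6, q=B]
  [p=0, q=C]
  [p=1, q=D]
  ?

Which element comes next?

[p=7, q=E]

P — alternating steps +1, +6, +1, +6, …: -7, -6, 0, 1 → 7.
Q: letters move forward 1 place in the alphabet; A, B, C, D → E.
Combining the parts gives [p=7, q=E].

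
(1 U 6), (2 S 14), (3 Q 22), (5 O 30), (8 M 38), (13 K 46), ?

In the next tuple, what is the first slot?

21

First slot: each term is the sum of the two before it; 1, 2, 3, 5, 8, 13 → 21.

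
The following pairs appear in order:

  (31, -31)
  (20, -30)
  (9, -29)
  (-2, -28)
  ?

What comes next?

First part — −11 each step: 31, 20, 9, -2 → -13.
Second part: +1 each step; -31, -30, -29, -28 → -27.
So the next pair is (-13, -27).

(-13, -27)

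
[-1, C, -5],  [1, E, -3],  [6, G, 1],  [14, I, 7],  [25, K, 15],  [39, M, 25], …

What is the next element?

First component: -1, 1, 6, 14, 25, 39 → 56 (differences are 2, 5, 8, … (increasing by 3 each time)).
For the letter, letters move forward 2 places in the alphabet: C, E, G, I, K, M → O.
For the third component, differences are 2, 4, 6, … (increasing by 2 each time): -5, -3, 1, 7, 15, 25 → 37.
Combining the parts gives [56, O, 37].

[56, O, 37]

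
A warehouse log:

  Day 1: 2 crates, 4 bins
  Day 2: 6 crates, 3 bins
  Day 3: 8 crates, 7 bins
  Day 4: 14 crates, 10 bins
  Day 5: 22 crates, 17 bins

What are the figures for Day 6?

36 crates, 27 bins

Crates — each term is the sum of the two before it: 2, 6, 8, 14, 22 → 36.
Bins: each term is the sum of the two before it; 4, 3, 7, 10, 17 → 27.
Putting it together: 36 crates, 27 bins.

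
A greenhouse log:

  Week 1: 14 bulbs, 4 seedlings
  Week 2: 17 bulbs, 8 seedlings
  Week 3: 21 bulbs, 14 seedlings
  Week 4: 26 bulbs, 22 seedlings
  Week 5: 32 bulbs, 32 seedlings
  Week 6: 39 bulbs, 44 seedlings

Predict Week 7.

47 bulbs, 58 seedlings

Bulbs: 14, 17, 21, 26, 32, 39 → 47 (differences are 3, 4, 5, … (increasing by 1 each time)).
For the seedlings, differences are 4, 6, 8, … (increasing by 2 each time): 4, 8, 14, 22, 32, 44 → 58.
So the next row is 47 bulbs, 58 seedlings.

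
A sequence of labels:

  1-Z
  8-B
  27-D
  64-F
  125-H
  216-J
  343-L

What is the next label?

First component: perfect cubes: 1³, 2³, 3³, …; 1, 8, 27, 64, 125, 216, 343 → 512.
Letter: letters move forward 2 places in the alphabet, wrapping Z→A, so Z, B, D, F, H, J, L → N.
So the next label is 512-N.

512-N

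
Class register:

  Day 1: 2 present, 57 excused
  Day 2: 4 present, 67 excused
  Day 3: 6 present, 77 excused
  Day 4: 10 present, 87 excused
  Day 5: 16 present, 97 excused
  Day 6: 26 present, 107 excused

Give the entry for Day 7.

Present: each term is the sum of the two before it; 2, 4, 6, 10, 16, 26 → 42.
Excused — +10 each step: 57, 67, 77, 87, 97, 107 → 117.
So the next record is 42 present, 117 excused.

42 present, 117 excused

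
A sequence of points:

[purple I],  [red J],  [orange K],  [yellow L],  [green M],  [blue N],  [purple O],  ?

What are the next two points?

[red P], [orange Q]

Colour: purple, red, orange, yellow, green, blue, purple → red → orange (repeats purple → red → orange → yellow → green → blue).
Letter: I, J, K, L, M, N, O → P → Q (letters move forward 1 place in the alphabet).
Putting the parts together: [red P] and then [orange Q].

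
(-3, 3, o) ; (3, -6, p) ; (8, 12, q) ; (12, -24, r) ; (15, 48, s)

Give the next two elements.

First slot goes -3, 3, 8, 12, 15 → 17 → 18 (differences are 6, 5, 4, … (decreasing by 1 each time)).
Second slot — ×(-2) each step: 3, -6, 12, -24, 48 → -96 → 192.
For the letter, letters move forward 1 place in the alphabet: o, p, q, r, s → t → u.
Putting the parts together: (17, -96, t) and then (18, 192, u).

(17, -96, t), (18, 192, u)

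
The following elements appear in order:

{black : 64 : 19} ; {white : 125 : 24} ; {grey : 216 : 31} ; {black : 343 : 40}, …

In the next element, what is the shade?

For the shade, repeats black → white → grey: black, white, grey, black → white.

white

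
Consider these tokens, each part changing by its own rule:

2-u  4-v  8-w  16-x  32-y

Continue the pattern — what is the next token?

64-z

First component: ×2 each step; 2, 4, 8, 16, 32 → 64.
Letter: u, v, w, x, y → z (letters move forward 1 place in the alphabet).
Putting it together: 64-z.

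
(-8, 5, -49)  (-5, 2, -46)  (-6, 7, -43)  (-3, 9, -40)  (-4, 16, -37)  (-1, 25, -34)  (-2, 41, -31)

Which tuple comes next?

First slot: alternating steps +3, −1, +3, −1, …; -8, -5, -6, -3, -4, -1, -2 → 1.
Second slot: each term is the sum of the two before it; 5, 2, 7, 9, 16, 25, 41 → 66.
Third slot — +3 each step: -49, -46, -43, -40, -37, -34, -31 → -28.
Combining the parts gives (1, 66, -28).

(1, 66, -28)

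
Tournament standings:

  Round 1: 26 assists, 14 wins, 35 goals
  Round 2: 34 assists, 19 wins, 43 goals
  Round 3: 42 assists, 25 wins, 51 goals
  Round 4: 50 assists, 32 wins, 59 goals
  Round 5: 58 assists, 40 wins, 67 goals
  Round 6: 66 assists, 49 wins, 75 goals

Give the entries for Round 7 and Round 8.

74 assists, 59 wins, 83 goals; 82 assists, 70 wins, 91 goals

Assists: 26, 34, 42, 50, 58, 66 → 74 → 82 (+8 each step).
Wins: 14, 19, 25, 32, 40, 49 → 59 → 70 (differences are 5, 6, 7, … (increasing by 1 each time)).
Goals goes 35, 43, 51, 59, 67, 75 → 83 → 91 (always 9 more than the assists).
So the next two rows are 74 assists, 59 wins, 83 goals and 82 assists, 70 wins, 91 goals.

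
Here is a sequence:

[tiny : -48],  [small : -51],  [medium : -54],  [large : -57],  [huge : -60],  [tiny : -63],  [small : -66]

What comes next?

For the size, repeats tiny → small → medium → large → huge: tiny, small, medium, large, huge, tiny, small → medium.
Second value — −3 each step: -48, -51, -54, -57, -60, -63, -66 → -69.
Combining the parts gives [medium : -69].

[medium : -69]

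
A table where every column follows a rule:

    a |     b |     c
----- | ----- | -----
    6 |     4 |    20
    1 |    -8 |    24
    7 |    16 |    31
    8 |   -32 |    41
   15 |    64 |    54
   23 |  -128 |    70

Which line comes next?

38  256  89

Column a — each term is the sum of the two before it: 6, 1, 7, 8, 15, 23 → 38.
Column b goes 4, -8, 16, -32, 64, -128 → 256 (×(-2) each step).
Column c: differences are 4, 7, 10, … (increasing by 3 each time); 20, 24, 31, 41, 54, 70 → 89.
Putting it together: 38  256  89.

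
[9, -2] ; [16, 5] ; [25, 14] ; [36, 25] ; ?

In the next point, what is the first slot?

49

First slot — perfect squares: 3², 4², 5², …: 9, 16, 25, 36 → 49.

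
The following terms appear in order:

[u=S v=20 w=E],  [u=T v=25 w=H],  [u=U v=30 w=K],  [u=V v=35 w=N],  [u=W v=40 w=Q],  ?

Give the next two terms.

U: letters move forward 1 place in the alphabet; S, T, U, V, W → X → Y.
V — +5 each step: 20, 25, 30, 35, 40 → 45 → 50.
W: letters move forward 3 places in the alphabet, so E, H, K, N, Q → T → W.
Putting the parts together: [u=X v=45 w=T] and then [u=Y v=50 w=W].

[u=X v=45 w=T], [u=Y v=50 w=W]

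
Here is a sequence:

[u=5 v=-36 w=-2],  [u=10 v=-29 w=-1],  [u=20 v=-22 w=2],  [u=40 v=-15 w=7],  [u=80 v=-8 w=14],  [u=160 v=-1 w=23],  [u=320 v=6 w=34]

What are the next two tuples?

U goes 5, 10, 20, 40, 80, 160, 320 → 640 → 1280 (×2 each step).
V: +7 each step; -36, -29, -22, -15, -8, -1, 6 → 13 → 20.
W: differences are 1, 3, 5, … (increasing by 2 each time); -2, -1, 2, 7, 14, 23, 34 → 47 → 62.
So the next two tuples are [u=640 v=13 w=47] and [u=1280 v=20 w=62].

[u=640 v=13 w=47], [u=1280 v=20 w=62]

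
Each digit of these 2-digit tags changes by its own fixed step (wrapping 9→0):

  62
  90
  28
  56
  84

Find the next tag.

12

First digit — +3 each step, mod 10: 6, 9, 2, 5, 8 → 1.
Second digit: −2 each step, mod 10; 2, 0, 8, 6, 4 → 2.
Putting it together: 12.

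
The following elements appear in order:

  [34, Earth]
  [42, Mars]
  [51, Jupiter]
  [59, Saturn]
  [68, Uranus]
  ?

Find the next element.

First coordinate: 34, 42, 51, 59, 68 → 76 (alternating steps +8, +9, +8, +9, …).
Planet: runs through the planets Mercury→Neptune; Earth, Mars, Jupiter, Saturn, Uranus → Neptune.
Combining the parts gives [76, Neptune].

[76, Neptune]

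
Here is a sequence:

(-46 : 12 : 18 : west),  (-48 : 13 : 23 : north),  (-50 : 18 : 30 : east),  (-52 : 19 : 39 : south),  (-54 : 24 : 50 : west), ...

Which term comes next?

(-56 : 25 : 63 : north)

First slot: −2 each step; -46, -48, -50, -52, -54 → -56.
Second slot: alternating steps +1, +5, +1, +5, …, so 12, 13, 18, 19, 24 → 25.
For the third slot, differences are 5, 7, 9, … (increasing by 2 each time): 18, 23, 30, 39, 50 → 63.
For the direction, repeats west → north → east → south: west, north, east, south, west → north.
Putting it together: (-56 : 25 : 63 : north).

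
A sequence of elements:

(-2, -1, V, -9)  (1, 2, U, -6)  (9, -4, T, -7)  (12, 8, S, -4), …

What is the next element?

First value goes -2, 1, 9, 12 → 20 (alternating steps +3, +8, +3, +8, …).
For the second value, ×(-2) each step: -1, 2, -4, 8 → -16.
Letter — letters move back 1 place in the alphabet: V, U, T, S → R.
Fourth value goes -9, -6, -7, -4 → -5 (alternating steps +3, −1, +3, −1, …).
Putting it together: (20, -16, R, -5).

(20, -16, R, -5)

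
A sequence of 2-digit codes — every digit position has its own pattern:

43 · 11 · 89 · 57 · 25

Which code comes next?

93

First digit — −3 each step, mod 10: 4, 1, 8, 5, 2 → 9.
Second digit goes 3, 1, 9, 7, 5 → 3 (−2 each step, mod 10).
So the next code is 93.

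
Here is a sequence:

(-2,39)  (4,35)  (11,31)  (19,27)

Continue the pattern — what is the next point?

(28,23)

First entry: differences are 6, 7, 8, … (increasing by 1 each time), so -2, 4, 11, 19 → 28.
For the second entry, −4 each step: 39, 35, 31, 27 → 23.
So the next point is (28,23).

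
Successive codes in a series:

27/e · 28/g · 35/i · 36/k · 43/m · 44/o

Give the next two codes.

51/q then 52/s

First component: 27, 28, 35, 36, 43, 44 → 51 → 52 (alternating steps +1, +7, +1, +7, …).
Letter: letters move forward 2 places in the alphabet, so e, g, i, k, m, o → q → s.
Putting the parts together: 51/q and then 52/s.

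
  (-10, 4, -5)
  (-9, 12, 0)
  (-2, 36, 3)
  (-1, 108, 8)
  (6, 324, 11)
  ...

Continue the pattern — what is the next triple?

(7, 972, 16)

First entry — alternating steps +1, +7, +1, +7, …: -10, -9, -2, -1, 6 → 7.
Second entry: ×3 each step, so 4, 12, 36, 108, 324 → 972.
Third entry — alternating steps +5, +3, +5, +3, …: -5, 0, 3, 8, 11 → 16.
Putting it together: (7, 972, 16).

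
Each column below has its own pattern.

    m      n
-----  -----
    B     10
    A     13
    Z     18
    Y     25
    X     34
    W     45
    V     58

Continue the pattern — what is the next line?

Column m: letters move back 1 place in the alphabet, wrapping A→Z; B, A, Z, Y, X, W, V → U.
Column n goes 10, 13, 18, 25, 34, 45, 58 → 73 (differences are 3, 5, 7, … (increasing by 2 each time)).
Combining the parts gives U  73.

U  73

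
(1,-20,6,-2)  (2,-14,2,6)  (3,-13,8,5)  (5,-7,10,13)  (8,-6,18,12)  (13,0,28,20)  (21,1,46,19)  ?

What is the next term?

For the first entry, each term is the sum of the two before it: 1, 2, 3, 5, 8, 13, 21 → 34.
Second entry — alternating steps +6, +1, +6, +1, …: -20, -14, -13, -7, -6, 0, 1 → 7.
For the third entry, each term is the sum of the two before it: 6, 2, 8, 10, 18, 28, 46 → 74.
Fourth entry: alternating steps +8, −1, +8, −1, …, so -2, 6, 5, 13, 12, 20, 19 → 27.
Putting it together: (34,7,74,27).

(34,7,74,27)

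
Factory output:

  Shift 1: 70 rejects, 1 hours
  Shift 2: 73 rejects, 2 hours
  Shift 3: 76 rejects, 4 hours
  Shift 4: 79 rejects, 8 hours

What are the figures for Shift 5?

82 rejects, 16 hours

For the rejects, +3 each step: 70, 73, 76, 79 → 82.
For the hours, ×2 each step: 1, 2, 4, 8 → 16.
Putting it together: 82 rejects, 16 hours.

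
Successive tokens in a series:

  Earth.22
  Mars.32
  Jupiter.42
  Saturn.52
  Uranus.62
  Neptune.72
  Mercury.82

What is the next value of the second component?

Planet: runs through the planets Mercury→Neptune, so Earth, Mars, Jupiter, Saturn, Uranus, Neptune, Mercury → Venus.
Second component: 22, 32, 42, 52, 62, 72, 82 → 92 (+10 each step).

92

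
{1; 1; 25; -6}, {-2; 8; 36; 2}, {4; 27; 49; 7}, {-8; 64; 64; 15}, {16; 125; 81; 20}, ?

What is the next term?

{-32; 216; 100; 28}

First value: ×(-2) each step; 1, -2, 4, -8, 16 → -32.
Second value goes 1, 8, 27, 64, 125 → 216 (perfect cubes: 1³, 2³, 3³, …).
Third value: perfect squares: 5², 6², 7², …, so 25, 36, 49, 64, 81 → 100.
Fourth value — alternating steps +8, +5, +8, +5, …: -6, 2, 7, 15, 20 → 28.
Combining the parts gives {-32; 216; 100; 28}.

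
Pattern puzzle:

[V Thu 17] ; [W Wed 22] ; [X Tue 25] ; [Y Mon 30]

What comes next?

For the letter, letters move forward 1 place in the alphabet: V, W, X, Y → Z.
Day: runs backward through the weekdays Mon→Sun; Thu, Wed, Tue, Mon → Sun.
Third entry — alternating steps +5, +3, +5, +3, …: 17, 22, 25, 30 → 33.
So the next tuple is [Z Sun 33].

[Z Sun 33]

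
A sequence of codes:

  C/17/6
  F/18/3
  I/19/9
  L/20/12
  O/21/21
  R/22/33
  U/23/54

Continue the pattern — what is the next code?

X/24/87

Letter goes C, F, I, L, O, R, U → X (letters move forward 3 places in the alphabet).
Second component: +1 each step; 17, 18, 19, 20, 21, 22, 23 → 24.
Third component: 6, 3, 9, 12, 21, 33, 54 → 87 (each term is the sum of the two before it).
So the next code is X/24/87.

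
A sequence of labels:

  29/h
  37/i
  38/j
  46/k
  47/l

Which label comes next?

55/m

First component goes 29, 37, 38, 46, 47 → 55 (alternating steps +8, +1, +8, +1, …).
For the letter, letters move forward 1 place in the alphabet: h, i, j, k, l → m.
So the next label is 55/m.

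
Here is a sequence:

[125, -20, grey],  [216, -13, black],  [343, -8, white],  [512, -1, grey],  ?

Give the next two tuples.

[729, 4, black], [1000, 11, white]

First slot — perfect cubes: 5³, 6³, 7³, …: 125, 216, 343, 512 → 729 → 1000.
Second slot: alternating steps +7, +5, +7, +5, …; -20, -13, -8, -1 → 4 → 11.
Shade — repeats grey → black → white: grey, black, white, grey → black → white.
Putting the parts together: [729, 4, black] and then [1000, 11, white].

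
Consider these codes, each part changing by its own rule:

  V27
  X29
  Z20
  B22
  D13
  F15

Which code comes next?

Letter goes V, X, Z, B, D, F → H (letters move forward 2 places in the alphabet, wrapping Z→A).
Second component: 27, 29, 20, 22, 13, 15 → 6 (alternating steps +2, −9, +2, −9, …).
Putting it together: H6.

H6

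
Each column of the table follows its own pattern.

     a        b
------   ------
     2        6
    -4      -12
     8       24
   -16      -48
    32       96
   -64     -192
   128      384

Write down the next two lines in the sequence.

Column a — ×(-2) each step: 2, -4, 8, -16, 32, -64, 128 → -256 → 512.
For the column b, always 3 × the column a: 6, -12, 24, -48, 96, -192, 384 → -768 → 1536.
So the next two lines are -256  -768 and 512  1536.

-256  -768; 512  1536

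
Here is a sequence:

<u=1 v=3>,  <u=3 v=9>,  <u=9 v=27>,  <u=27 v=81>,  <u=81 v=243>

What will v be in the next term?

V: 3, 9, 27, 81, 243 → 729 (×3 each step).

729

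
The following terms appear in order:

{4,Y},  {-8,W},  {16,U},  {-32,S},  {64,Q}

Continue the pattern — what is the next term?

First slot: 4, -8, 16, -32, 64 → -128 (×(-2) each step).
Letter: letters move back 2 places in the alphabet, so Y, W, U, S, Q → O.
Combining the parts gives {-128,O}.

{-128,O}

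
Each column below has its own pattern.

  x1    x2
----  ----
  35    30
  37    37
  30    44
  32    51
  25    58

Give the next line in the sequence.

Column x1: alternating steps +2, −7, +2, −7, …; 35, 37, 30, 32, 25 → 27.
Column x2: +7 each step; 30, 37, 44, 51, 58 → 65.
So the next line is 27  65.

27  65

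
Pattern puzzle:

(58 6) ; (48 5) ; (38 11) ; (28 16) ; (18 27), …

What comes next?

First part: 58, 48, 38, 28, 18 → 8 (−10 each step).
Second part: 6, 5, 11, 16, 27 → 43 (each term is the sum of the two before it).
So the next term is (8 43).

(8 43)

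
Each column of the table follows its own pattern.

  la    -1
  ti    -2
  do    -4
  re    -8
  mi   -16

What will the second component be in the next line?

Second component: -1, -2, -4, -8, -16 → -32 (×2 each step).

-32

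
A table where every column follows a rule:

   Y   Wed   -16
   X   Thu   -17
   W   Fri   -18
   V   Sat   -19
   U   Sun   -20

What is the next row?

Letter — letters move back 1 place in the alphabet: Y, X, W, V, U → T.
Day: Wed, Thu, Fri, Sat, Sun → Mon (runs through the weekdays Mon→Sun).
For the third component, −1 each step: -16, -17, -18, -19, -20 → -21.
Putting it together: T  Mon  -21.

T  Mon  -21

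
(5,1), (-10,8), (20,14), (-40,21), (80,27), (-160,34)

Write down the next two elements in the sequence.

(320,40), (-640,47)

For the first slot, ×(-2) each step: 5, -10, 20, -40, 80, -160 → 320 → -640.
For the second slot, alternating steps +7, +6, +7, +6, …: 1, 8, 14, 21, 27, 34 → 40 → 47.
Putting the parts together: (320,40) and then (-640,47).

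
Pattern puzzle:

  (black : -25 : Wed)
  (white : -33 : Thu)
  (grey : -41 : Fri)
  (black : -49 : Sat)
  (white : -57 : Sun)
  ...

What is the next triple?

(grey : -65 : Mon)

Shade: black, white, grey, black, white → grey (repeats black → white → grey).
Second entry: -25, -33, -41, -49, -57 → -65 (−8 each step).
Day — runs through the weekdays Mon→Sun: Wed, Thu, Fri, Sat, Sun → Mon.
So the next triple is (grey : -65 : Mon).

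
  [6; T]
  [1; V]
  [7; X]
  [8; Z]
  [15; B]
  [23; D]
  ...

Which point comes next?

First slot: each term is the sum of the two before it; 6, 1, 7, 8, 15, 23 → 38.
Letter — letters move forward 2 places in the alphabet, wrapping Z→A: T, V, X, Z, B, D → F.
Combining the parts gives [38; F].

[38; F]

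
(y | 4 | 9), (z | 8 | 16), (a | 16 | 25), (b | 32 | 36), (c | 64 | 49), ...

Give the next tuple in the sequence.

(d | 128 | 64)

For the letter, letters move forward 1 place in the alphabet, wrapping Z→A: y, z, a, b, c → d.
For the second component, ×2 each step: 4, 8, 16, 32, 64 → 128.
Third component goes 9, 16, 25, 36, 49 → 64 (perfect squares: 3², 4², 5², …).
So the next tuple is (d | 128 | 64).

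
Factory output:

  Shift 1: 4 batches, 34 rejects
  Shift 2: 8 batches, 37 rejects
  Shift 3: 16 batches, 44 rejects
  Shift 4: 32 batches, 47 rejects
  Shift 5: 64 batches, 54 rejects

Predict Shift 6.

Batches: ×2 each step, so 4, 8, 16, 32, 64 → 128.
Rejects: 34, 37, 44, 47, 54 → 57 (alternating steps +3, +7, +3, +7, …).
Combining the parts gives 128 batches, 57 rejects.

128 batches, 57 rejects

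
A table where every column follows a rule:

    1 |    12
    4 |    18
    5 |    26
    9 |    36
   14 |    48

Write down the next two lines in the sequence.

23  62; 37  78

First component goes 1, 4, 5, 9, 14 → 23 → 37 (each term is the sum of the two before it).
For the second component, differences are 6, 8, 10, … (increasing by 2 each time): 12, 18, 26, 36, 48 → 62 → 78.
Putting the parts together: 23  62 and then 37  78.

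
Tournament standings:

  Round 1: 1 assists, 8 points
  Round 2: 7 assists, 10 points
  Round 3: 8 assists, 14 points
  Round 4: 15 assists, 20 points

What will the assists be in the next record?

23

For the assists, each term is the sum of the two before it: 1, 7, 8, 15 → 23.
Points goes 8, 10, 14, 20 → 28 (differences are 2, 4, 6, … (increasing by 2 each time)).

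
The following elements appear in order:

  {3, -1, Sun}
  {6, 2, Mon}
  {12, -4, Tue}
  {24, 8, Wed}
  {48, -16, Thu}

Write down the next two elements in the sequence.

First component: 3, 6, 12, 24, 48 → 96 → 192 (×2 each step).
For the second component, ×(-2) each step: -1, 2, -4, 8, -16 → 32 → -64.
Day goes Sun, Mon, Tue, Wed, Thu → Fri → Sat (runs through the weekdays Mon→Sun).
So the next two elements are {96, 32, Fri} and {192, -64, Sat}.

{96, 32, Fri}, {192, -64, Sat}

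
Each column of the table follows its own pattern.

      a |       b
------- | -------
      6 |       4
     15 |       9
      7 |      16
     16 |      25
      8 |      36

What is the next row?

17  49

Column a goes 6, 15, 7, 16, 8 → 17 (alternating steps +9, −8, +9, −8, …).
Column b: perfect squares: 2², 3², 4², …, so 4, 9, 16, 25, 36 → 49.
So the next row is 17  49.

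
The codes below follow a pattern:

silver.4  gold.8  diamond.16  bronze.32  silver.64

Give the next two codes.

Rank: repeats silver → gold → diamond → bronze, so silver, gold, diamond, bronze, silver → gold → diamond.
Second component: ×2 each step; 4, 8, 16, 32, 64 → 128 → 256.
So the next two codes are gold.128 and diamond.256.

gold.128, diamond.256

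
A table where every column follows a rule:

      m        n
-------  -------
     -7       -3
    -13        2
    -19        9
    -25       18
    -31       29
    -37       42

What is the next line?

Column m goes -7, -13, -19, -25, -31, -37 → -43 (−6 each step).
Column n — differences are 5, 7, 9, … (increasing by 2 each time): -3, 2, 9, 18, 29, 42 → 57.
Combining the parts gives -43  57.

-43  57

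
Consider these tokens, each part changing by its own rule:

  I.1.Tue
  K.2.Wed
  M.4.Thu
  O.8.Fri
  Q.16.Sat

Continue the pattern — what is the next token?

Letter: I, K, M, O, Q → S (letters move forward 2 places in the alphabet).
Second component: ×2 each step; 1, 2, 4, 8, 16 → 32.
Day — runs through the weekdays Mon→Sun: Tue, Wed, Thu, Fri, Sat → Sun.
Combining the parts gives S.32.Sun.

S.32.Sun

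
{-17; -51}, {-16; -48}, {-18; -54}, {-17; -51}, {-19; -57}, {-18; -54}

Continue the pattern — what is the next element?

First part: alternating steps +1, −2, +1, −2, …; -17, -16, -18, -17, -19, -18 → -20.
Second part goes -51, -48, -54, -51, -57, -54 → -60 (always 3 × the first part).
So the next element is {-20; -60}.

{-20; -60}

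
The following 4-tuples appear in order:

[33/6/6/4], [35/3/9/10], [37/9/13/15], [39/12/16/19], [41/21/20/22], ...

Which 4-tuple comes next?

[43/33/23/24]

First entry goes 33, 35, 37, 39, 41 → 43 (+2 each step).
Second entry: 6, 3, 9, 12, 21 → 33 (each term is the sum of the two before it).
Third entry: alternating steps +3, +4, +3, +4, …; 6, 9, 13, 16, 20 → 23.
Fourth entry: 4, 10, 15, 19, 22 → 24 (differences are 6, 5, 4, … (decreasing by 1 each time)).
Combining the parts gives [43/33/23/24].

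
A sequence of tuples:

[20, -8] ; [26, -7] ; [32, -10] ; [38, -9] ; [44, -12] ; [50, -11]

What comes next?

[56, -14]

First value: +6 each step, so 20, 26, 32, 38, 44, 50 → 56.
Second value goes -8, -7, -10, -9, -12, -11 → -14 (alternating steps +1, −3, +1, −3, …).
Combining the parts gives [56, -14].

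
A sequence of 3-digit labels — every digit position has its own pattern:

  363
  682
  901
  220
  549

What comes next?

868

First digit: +3 each step, mod 10, so 3, 6, 9, 2, 5 → 8.
Second digit — +2 each step, mod 10: 6, 8, 0, 2, 4 → 6.
Third digit: −1 each step, mod 10, so 3, 2, 1, 0, 9 → 8.
Putting it together: 868.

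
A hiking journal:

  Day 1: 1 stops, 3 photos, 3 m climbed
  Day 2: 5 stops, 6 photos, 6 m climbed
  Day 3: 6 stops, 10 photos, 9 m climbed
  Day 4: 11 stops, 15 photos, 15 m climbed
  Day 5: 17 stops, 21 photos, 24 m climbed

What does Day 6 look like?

Stops: each term is the sum of the two before it; 1, 5, 6, 11, 17 → 28.
Photos goes 3, 6, 10, 15, 21 → 28 (differences are 3, 4, 5, … (increasing by 1 each time)).
M climbed goes 3, 6, 9, 15, 24 → 39 (each term is the sum of the two before it).
Combining the parts gives 28 stops, 28 photos, 39 m climbed.

28 stops, 28 photos, 39 m climbed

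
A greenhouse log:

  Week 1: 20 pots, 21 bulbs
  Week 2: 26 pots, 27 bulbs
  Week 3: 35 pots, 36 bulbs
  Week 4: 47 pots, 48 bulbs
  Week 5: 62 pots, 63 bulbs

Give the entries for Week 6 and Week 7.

Pots goes 20, 26, 35, 47, 62 → 80 → 101 (differences are 6, 9, 12, … (increasing by 3 each time)).
Bulbs — always 1 more than the pots: 21, 27, 36, 48, 63 → 81 → 102.
Putting the parts together: 80 pots, 81 bulbs and then 101 pots, 102 bulbs.

80 pots, 81 bulbs; 101 pots, 102 bulbs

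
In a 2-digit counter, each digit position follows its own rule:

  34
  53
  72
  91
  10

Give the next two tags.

First digit — +2 each step, mod 10: 3, 5, 7, 9, 1 → 3 → 5.
Second digit: 4, 3, 2, 1, 0 → 9 → 8 (−1 each step, mod 10).
Putting the parts together: 39 and then 58.

39, 58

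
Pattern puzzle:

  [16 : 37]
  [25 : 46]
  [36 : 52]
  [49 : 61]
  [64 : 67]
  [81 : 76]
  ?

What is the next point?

[100 : 82]

First slot goes 16, 25, 36, 49, 64, 81 → 100 (perfect squares: 4², 5², 6², …).
Second slot: alternating steps +9, +6, +9, +6, …; 37, 46, 52, 61, 67, 76 → 82.
So the next point is [100 : 82].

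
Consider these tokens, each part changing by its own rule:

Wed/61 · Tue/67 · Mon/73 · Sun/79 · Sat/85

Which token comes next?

For the day, runs backward through the weekdays Mon→Sun: Wed, Tue, Mon, Sun, Sat → Fri.
Second component: +6 each step, so 61, 67, 73, 79, 85 → 91.
So the next token is Fri/91.

Fri/91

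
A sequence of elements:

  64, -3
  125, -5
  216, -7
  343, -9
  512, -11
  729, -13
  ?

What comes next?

1000, -15

First entry: 64, 125, 216, 343, 512, 729 → 1000 (perfect cubes: 4³, 5³, 6³, …).
Second entry: −2 each step, so -3, -5, -7, -9, -11, -13 → -15.
So the next element is 1000, -15.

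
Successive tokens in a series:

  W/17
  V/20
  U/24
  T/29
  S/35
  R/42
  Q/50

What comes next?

Letter: letters move back 1 place in the alphabet; W, V, U, T, S, R, Q → P.
Second component: differences are 3, 4, 5, … (increasing by 1 each time); 17, 20, 24, 29, 35, 42, 50 → 59.
Combining the parts gives P/59.

P/59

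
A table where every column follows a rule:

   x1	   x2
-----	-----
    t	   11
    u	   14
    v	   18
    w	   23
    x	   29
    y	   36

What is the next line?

For the column x1, letters move forward 1 place in the alphabet: t, u, v, w, x, y → z.
Column x2 goes 11, 14, 18, 23, 29, 36 → 44 (differences are 3, 4, 5, … (increasing by 1 each time)).
So the next line is z  44.

z  44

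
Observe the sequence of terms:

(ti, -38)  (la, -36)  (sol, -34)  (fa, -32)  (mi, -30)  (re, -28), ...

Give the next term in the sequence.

(do, -26)

Note: runs backward through the solfège scale do→ti; ti, la, sol, fa, mi, re → do.
Second entry — +2 each step: -38, -36, -34, -32, -30, -28 → -26.
So the next term is (do, -26).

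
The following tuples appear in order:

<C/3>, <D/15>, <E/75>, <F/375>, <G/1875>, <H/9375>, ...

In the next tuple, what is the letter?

I

Letter: letters move forward 1 place in the alphabet, so C, D, E, F, G, H → I.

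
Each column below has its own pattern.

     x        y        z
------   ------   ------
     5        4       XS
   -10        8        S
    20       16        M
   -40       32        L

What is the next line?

80  64  XL

Column x goes 5, -10, 20, -40 → 80 (×(-2) each step).
Column y goes 4, 8, 16, 32 → 64 (×2 each step).
For the column z, runs through clothing sizes XS→XL: XS, S, M, L → XL.
So the next line is 80  64  XL.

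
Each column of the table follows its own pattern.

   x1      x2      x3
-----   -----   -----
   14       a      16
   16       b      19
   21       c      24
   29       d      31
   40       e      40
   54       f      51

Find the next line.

71  g  64

Column x1: differences are 2, 5, 8, … (increasing by 3 each time); 14, 16, 21, 29, 40, 54 → 71.
Column x2 — letters move forward 1 place in the alphabet: a, b, c, d, e, f → g.
Column x3 goes 16, 19, 24, 31, 40, 51 → 64 (differences are 3, 5, 7, … (increasing by 2 each time)).
Putting it together: 71  g  64.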